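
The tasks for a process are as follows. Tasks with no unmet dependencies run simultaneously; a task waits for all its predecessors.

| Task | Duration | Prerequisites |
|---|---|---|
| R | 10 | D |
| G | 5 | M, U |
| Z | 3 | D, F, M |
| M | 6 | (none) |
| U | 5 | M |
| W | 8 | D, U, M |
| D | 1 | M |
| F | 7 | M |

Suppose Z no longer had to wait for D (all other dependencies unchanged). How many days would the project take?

19

Before: longest chain M→U→W = 6+5+8 = 19, finish 19.
Dropping D→Z doesn't change Z's earliest start (13); another predecessor still binds.
New critical path: M→U→W = 6+5+8 = 19 ⇒ 19 days.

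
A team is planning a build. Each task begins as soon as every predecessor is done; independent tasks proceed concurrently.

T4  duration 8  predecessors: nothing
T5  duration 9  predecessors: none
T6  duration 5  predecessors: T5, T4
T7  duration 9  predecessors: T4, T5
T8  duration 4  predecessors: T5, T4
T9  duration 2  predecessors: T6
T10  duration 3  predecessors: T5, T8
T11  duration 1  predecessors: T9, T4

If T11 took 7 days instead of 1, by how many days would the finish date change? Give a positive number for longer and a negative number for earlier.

Actual critical path: T5→T7 = 9+9 = 18 ⇒ 18 days.
The longest path through T11 is only 17 days, so T11 has float 1.
New critical path: T5→T6→T9→T11 = 9+5+2+7 = 23 ⇒ 23 days.
Change in finish: 23 − 18 = +5 days.

5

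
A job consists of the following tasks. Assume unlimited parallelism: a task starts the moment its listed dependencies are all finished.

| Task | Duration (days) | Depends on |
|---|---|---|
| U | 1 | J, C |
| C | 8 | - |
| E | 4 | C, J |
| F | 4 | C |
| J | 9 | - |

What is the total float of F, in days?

Critical path: J→E = 9+4 = 13, so the finish is 13 days.
F finishes as early as 12 and must finish by 13.
Float = 13 − 12 = 1.

1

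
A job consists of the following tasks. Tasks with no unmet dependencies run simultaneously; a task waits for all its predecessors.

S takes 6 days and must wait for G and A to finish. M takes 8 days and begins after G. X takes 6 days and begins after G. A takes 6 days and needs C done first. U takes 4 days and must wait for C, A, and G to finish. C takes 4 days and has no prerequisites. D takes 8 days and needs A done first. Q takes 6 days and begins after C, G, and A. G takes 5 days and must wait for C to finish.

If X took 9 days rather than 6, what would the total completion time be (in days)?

18

Baseline: C→A→D = 4+6+8 = 18 → 18 days.
The longest path through X is only 15 days, so X has float 3.
The binding chain switches to C→G→X = 4+5+9 = 18; finish 18 days.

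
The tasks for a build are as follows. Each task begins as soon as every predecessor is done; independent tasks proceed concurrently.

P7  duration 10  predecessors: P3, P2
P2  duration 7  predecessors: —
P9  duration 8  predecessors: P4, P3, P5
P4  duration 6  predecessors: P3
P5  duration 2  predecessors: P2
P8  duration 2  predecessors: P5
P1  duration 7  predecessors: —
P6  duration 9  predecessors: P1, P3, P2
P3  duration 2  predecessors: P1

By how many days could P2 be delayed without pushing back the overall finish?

Critical path: P1→P3→P4→P9 = 7+2+6+8 = 23, so the finish is 23 days.
Longest path through P2: 17 days (earliest finish 7, latest finish 13).
So P2 can slip 13 − 7 = 6 days.

6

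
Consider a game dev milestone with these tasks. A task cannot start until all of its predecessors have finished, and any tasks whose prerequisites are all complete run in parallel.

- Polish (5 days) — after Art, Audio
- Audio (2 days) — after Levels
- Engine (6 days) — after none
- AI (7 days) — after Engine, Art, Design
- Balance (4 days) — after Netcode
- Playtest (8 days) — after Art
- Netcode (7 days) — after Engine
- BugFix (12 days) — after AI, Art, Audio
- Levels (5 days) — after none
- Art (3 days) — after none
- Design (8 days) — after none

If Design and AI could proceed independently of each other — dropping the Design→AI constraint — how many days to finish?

25

Before: longest chain Design→AI→BugFix = 8+7+12 = 27, finish 27.
Without Design→AI, AI's earliest start moves from 8 to 6.
After: Engine→AI→BugFix = 6+7+12 = 25 → 25 days.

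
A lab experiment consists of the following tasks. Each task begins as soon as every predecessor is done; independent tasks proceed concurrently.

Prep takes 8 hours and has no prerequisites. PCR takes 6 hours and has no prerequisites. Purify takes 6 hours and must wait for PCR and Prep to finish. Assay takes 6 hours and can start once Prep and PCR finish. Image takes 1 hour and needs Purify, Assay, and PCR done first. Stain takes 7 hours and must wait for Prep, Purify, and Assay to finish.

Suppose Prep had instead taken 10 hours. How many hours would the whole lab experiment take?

23

Critical path before the change: Prep→Purify→Stain = 8+6+7 = 21 giving 21 hours.
Prep lies on that path, so at 10 hours the path becomes 23 hours.
That remains the longest chain; total 23 hours.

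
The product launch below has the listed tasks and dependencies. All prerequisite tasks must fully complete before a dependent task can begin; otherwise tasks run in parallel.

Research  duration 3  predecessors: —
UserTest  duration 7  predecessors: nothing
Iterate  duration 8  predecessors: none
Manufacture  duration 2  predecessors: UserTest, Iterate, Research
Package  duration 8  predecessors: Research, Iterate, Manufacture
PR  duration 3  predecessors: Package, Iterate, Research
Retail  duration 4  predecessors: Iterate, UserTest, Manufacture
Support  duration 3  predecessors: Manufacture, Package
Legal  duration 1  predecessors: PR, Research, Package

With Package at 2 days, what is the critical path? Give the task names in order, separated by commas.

The binding path is Iterate→Manufacture→Package→PR→Legal = 8+2+8+3+1 = 22; finish at 22 days.
Since Package is critical, the -6 change carries straight to that chain (now 16 days).
No other chain overtakes it, so the finish is 16 days.

Iterate, Manufacture, Package, PR, Legal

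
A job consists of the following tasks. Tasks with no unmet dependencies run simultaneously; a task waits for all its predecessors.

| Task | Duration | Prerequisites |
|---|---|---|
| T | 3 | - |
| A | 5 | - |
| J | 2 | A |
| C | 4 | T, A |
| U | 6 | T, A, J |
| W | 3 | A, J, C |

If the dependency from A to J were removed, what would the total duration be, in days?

Original critical path: A→J→U = 5+2+6 = 13 ⇒ 13 days.
Without A→J, J's earliest start moves from 5 to 0.
The longest chain is now A→C→W = 5+4+3 = 12, so the job takes 12 days.

12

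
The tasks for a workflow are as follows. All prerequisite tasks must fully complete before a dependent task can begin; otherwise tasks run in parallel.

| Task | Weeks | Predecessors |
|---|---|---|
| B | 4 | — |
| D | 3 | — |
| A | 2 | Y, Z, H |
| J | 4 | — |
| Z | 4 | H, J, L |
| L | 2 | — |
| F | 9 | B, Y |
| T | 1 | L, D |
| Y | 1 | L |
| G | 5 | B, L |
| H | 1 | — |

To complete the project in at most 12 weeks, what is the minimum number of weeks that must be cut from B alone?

Current finish: 13 weeks; target: 12.
B is on every critical path, so each week cut from B cuts the finish by one (this holds down to a finish of 12).
Need 13 − 12 = 1 week off B → B becomes 3 weeks, finish becomes 12.

1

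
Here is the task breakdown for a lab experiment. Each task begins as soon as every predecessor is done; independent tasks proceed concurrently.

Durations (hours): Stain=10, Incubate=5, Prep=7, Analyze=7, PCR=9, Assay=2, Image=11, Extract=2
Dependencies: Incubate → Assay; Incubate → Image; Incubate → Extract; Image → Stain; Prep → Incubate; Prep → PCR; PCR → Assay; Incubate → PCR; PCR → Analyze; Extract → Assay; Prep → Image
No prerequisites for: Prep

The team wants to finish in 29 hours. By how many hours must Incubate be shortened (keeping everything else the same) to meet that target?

Current finish: 33 hours; target: 29.
Incubate is on every critical path, so each hour cut from Incubate cuts the finish by one (this holds down to a finish of 29).
Need 33 − 29 = 4 hours off Incubate → Incubate becomes 1 hour, finish becomes 29.

4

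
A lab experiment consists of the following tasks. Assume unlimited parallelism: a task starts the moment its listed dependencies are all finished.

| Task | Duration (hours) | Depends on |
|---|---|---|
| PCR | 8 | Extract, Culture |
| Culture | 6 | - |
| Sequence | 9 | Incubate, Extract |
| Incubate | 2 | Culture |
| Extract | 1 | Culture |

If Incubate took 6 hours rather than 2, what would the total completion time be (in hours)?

As given, the longest chain is Culture→Incubate→Sequence = 6+2+9 = 17, so the finish is 17 hours.
Since Incubate is critical, the +4 change carries straight to that chain (now 21 hours).
No other chain overtakes it, so the finish is 21 hours.

21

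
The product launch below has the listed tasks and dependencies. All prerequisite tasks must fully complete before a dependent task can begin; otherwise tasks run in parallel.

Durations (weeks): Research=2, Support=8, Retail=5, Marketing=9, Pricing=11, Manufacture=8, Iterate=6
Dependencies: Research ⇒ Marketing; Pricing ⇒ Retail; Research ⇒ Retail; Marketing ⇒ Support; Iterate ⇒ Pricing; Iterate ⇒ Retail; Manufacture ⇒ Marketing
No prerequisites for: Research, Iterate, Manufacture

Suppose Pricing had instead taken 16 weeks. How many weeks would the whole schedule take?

Critical path before the change: Manufacture→Marketing→Support = 8+9+8 = 25 giving 25 weeks.
Pricing is off the critical path — its longest chain is 22 weeks, giving 3 of slack.
New critical path: Iterate→Pricing→Retail = 6+16+5 = 27 ⇒ 27 weeks.

27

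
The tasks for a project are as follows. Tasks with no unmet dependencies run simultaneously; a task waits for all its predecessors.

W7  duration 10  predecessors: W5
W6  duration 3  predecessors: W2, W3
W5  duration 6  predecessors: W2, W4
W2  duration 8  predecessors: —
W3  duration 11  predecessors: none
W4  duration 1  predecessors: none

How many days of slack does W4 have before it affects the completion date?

W2→W5→W7 = 8+6+10 = 24 sets the makespan at 24 days.
Longest path through W4: 17 days (earliest finish 1, latest finish 8).
Slack of W4 = 7 − 0 = 7 days.

7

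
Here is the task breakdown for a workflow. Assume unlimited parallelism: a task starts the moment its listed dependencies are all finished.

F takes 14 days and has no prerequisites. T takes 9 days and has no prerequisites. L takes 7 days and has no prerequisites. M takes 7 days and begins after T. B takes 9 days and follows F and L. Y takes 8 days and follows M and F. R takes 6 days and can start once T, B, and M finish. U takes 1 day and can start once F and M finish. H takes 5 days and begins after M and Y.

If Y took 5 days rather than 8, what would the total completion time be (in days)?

29

Baseline: T→M→Y→H = 9+7+8+5 = 29 → 29 days.
Y lies on that path, so at 5 days the path becomes 26 days.
New critical path: F→B→R = 14+9+6 = 29 ⇒ 29 days.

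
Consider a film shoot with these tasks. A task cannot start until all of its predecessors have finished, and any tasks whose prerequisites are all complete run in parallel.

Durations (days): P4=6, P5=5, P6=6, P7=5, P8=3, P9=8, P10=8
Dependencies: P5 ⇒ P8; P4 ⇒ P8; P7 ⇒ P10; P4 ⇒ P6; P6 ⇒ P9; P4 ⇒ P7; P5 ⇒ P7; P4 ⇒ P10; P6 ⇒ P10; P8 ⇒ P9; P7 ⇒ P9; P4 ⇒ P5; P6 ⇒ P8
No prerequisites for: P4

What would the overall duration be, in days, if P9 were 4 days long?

24

As given, the longest chain is P4→P5→P7→P9 = 6+5+5+8 = 24, so the finish is 24 days.
P9 is on the critical path; changing it to 4 makes that path 20 days.
The binding chain switches to P4→P5→P7→P10 = 6+5+5+8 = 24; finish 24 days.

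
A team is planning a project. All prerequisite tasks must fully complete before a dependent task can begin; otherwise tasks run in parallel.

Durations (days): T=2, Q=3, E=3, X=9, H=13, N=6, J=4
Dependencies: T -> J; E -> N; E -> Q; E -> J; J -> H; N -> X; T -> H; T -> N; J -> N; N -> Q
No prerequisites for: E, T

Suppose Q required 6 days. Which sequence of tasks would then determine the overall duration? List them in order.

E, J, N, X

As given, the longest chain is E→J→N→X = 3+4+6+9 = 22, so the finish is 22 days.
Q has 6 days of float (longest path through it is 16).
No other chain overtakes it, so the finish is 22 days.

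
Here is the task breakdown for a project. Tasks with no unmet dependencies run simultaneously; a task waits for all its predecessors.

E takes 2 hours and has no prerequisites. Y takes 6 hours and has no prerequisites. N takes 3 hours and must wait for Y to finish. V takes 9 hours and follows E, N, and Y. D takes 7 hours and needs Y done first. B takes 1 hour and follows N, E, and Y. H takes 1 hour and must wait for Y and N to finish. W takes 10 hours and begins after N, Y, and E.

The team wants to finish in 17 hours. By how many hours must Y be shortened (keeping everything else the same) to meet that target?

2

Current finish: 19 hours; target: 17.
Y is on every critical path, so each hour cut from Y cuts the finish by one (this holds down to a finish of 14).
Need 19 − 17 = 2 hours off Y → Y becomes 4 hours, finish becomes 17.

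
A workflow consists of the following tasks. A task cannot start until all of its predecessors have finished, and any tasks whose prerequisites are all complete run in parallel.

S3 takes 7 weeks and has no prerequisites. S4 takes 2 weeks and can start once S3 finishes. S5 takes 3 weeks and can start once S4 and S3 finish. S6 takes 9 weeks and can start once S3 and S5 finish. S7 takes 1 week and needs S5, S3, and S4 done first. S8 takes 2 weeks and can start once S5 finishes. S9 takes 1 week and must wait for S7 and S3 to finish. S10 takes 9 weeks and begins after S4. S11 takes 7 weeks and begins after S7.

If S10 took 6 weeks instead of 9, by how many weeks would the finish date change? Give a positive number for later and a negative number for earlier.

0

Actual critical path: S3→S4→S5→S6 = 7+2+3+9 = 21 ⇒ 21 weeks.
S10 is off the critical path — its longest chain is 18 weeks, giving 3 of slack.
That remains the longest chain; total 21 weeks.
Change in finish: 21 − 21 = +0 weeks.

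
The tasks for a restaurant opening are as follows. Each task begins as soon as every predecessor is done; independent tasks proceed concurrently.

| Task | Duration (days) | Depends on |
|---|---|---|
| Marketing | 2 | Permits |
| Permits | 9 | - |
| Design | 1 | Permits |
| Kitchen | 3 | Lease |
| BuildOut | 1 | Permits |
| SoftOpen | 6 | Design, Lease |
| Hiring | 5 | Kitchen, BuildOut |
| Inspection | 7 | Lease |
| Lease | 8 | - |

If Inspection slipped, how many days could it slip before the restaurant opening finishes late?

1

Lease→Kitchen→Hiring = 8+3+5 = 16 sets the makespan at 16 days.
Inspection finishes as early as 15 and must finish by 16.
Float = 16 − 15 = 1.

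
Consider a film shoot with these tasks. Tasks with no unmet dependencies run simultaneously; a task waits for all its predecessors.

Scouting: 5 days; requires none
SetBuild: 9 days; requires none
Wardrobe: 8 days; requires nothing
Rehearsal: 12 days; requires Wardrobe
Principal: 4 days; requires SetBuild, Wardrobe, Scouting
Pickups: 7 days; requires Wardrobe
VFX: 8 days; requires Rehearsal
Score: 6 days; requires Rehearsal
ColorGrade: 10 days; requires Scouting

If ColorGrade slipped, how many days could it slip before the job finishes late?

13

Critical path: Wardrobe→Rehearsal→VFX = 8+12+8 = 28, so the finish is 28 days.
Longest path through ColorGrade: 15 days (earliest finish 15, latest finish 28).
So ColorGrade can slip 28 − 15 = 13 days.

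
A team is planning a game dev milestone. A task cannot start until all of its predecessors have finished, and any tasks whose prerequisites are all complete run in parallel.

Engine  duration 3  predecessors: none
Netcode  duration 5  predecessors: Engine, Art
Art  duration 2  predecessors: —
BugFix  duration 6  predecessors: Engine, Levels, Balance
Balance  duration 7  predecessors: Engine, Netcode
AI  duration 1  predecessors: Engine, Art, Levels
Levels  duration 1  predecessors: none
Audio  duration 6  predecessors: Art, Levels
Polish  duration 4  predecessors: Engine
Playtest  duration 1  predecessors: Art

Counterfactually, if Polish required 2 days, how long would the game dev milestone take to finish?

Critical path before the change: Engine→Netcode→Balance→BugFix = 3+5+7+6 = 21 giving 21 days.
Polish is off the critical path — its longest chain is 7 days, giving 14 of slack.
The critical path is still Engine→Netcode→Balance→BugFix; finish is now 21 days.

21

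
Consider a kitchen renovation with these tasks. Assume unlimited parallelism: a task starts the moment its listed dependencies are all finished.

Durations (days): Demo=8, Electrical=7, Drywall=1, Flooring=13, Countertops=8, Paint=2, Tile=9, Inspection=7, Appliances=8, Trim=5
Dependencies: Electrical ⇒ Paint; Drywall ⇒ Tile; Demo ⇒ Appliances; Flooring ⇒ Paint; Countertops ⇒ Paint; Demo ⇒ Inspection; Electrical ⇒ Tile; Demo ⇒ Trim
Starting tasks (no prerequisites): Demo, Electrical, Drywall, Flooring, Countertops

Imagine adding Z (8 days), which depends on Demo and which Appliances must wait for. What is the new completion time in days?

Originally the job takes 16 days.
With Z inserted, Appliances now waits for max(Demo, Z).
New critical path: Demo→Z→Appliances = 8+8+8 = 24 ⇒ 24 days.

24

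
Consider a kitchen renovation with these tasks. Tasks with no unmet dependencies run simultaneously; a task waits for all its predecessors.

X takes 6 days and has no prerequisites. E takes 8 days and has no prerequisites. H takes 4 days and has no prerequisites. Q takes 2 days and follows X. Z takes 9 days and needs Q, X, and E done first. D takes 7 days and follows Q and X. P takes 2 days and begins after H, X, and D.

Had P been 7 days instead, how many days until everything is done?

22

Critical path before the change: X→Q→D→P = 6+2+7+2 = 17 giving 17 days.
Since P is critical, the +5 change carries straight to that chain (now 22 days).
That remains the longest chain; total 22 days.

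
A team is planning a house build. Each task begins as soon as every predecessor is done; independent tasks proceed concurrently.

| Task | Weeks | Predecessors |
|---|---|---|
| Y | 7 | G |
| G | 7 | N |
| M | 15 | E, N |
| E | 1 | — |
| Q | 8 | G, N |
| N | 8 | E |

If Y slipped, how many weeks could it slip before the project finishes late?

The longest chain is E→N→M = 1+8+15 = 24; overall finish 24 weeks.
Longest path through Y: 23 weeks (earliest finish 23, latest finish 24).
Slack of Y = 17 − 16 = 1 week.

1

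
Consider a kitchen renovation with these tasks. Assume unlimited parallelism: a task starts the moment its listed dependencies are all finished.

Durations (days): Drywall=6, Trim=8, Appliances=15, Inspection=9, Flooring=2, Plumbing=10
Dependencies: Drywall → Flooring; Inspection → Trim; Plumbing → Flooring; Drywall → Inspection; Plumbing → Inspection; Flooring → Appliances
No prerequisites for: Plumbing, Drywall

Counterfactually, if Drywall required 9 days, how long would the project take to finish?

27

Baseline: Plumbing→Flooring→Appliances = 10+2+15 = 27 → 27 days.
Drywall has 4 days of float (longest path through it is 23).
The critical path is still Plumbing→Flooring→Appliances; finish is now 27 days.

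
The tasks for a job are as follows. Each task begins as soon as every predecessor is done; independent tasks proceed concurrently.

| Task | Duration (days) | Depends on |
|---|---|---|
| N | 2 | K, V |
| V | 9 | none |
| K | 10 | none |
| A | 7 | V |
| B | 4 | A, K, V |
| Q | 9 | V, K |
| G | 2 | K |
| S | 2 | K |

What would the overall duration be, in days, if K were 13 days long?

Actual critical path: V→A→B = 9+7+4 = 20 ⇒ 20 days.
The longest path through K is only 19 days, so K has float 1.
New critical path: K→Q = 13+9 = 22 ⇒ 22 days.

22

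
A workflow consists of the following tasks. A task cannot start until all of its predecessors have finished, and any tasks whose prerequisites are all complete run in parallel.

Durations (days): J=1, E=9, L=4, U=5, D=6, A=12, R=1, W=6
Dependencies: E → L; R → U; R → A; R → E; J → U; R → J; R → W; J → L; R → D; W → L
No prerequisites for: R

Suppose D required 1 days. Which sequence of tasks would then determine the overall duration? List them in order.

Critical path before the change: R→E→L = 1+9+4 = 14 giving 14 days.
D is off the critical path — its longest chain is 7 days, giving 7 of slack.
That remains the longest chain; total 14 days.

R, E, L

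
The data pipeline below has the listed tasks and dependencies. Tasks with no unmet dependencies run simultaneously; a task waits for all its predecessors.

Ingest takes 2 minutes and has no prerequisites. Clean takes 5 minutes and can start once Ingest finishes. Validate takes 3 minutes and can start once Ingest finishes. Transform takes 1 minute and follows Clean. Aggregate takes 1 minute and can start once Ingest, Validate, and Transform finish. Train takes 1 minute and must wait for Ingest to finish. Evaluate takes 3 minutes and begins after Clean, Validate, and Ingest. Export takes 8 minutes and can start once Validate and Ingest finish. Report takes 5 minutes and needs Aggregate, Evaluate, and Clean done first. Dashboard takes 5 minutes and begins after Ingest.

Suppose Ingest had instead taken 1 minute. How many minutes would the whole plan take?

Critical path before the change: Ingest→Clean→Evaluate→Report = 2+5+3+5 = 15 giving 15 minutes.
Since Ingest is critical, the -1 change carries straight to that chain (now 14 minutes).
No other chain overtakes it, so the finish is 14 minutes.

14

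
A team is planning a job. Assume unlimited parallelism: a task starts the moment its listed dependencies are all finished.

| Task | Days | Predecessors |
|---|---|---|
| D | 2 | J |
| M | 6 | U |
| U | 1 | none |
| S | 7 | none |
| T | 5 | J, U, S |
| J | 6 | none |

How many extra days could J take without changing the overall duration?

Critical path: S→T = 7+5 = 12, so the finish is 12 days.
Longest path through J: 11 days (earliest finish 6, latest finish 7).
Slack of J = 1 − 0 = 1 day.

1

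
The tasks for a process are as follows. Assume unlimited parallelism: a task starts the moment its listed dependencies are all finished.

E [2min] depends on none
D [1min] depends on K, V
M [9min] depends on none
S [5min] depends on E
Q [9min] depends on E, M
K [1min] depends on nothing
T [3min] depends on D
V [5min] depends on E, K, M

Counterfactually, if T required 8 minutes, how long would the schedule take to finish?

23

Baseline: M→V→D→T = 9+5+1+3 = 18 → 18 minutes.
T is on the critical path; changing it to 8 makes that path 23 minutes.
No other chain overtakes it, so the finish is 23 minutes.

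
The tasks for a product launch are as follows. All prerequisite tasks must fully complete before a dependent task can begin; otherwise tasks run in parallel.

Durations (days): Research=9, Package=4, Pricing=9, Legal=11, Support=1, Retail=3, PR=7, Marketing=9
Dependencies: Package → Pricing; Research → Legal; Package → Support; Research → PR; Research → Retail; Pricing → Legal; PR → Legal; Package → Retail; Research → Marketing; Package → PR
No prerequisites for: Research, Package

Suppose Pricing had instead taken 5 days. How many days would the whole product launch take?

27

As given, the longest chain is Research→PR→Legal = 9+7+11 = 27, so the finish is 27 days.
The longest path through Pricing is only 24 days, so Pricing has float 3.
No other chain overtakes it, so the finish is 27 days.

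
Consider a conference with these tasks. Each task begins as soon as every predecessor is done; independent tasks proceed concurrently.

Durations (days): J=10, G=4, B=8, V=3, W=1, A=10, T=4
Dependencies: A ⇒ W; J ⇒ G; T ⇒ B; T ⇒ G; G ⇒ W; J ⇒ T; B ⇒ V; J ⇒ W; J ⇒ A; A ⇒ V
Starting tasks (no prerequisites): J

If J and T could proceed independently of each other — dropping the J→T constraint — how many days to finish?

Original critical path: J→T→B→V = 10+4+8+3 = 25 ⇒ 25 days.
Without J→T, T's earliest start moves from 10 to 0.
New critical path: J→A→V = 10+10+3 = 23 ⇒ 23 days.

23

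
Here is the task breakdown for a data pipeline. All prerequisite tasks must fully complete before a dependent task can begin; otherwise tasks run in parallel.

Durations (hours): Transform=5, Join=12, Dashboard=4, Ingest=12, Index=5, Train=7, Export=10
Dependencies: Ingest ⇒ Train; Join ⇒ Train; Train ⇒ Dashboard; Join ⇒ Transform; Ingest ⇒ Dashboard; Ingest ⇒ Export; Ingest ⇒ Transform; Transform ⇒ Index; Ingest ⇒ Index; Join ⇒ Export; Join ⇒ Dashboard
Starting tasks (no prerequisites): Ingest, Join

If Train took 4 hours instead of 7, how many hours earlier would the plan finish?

1

The binding path is Ingest→Train→Dashboard = 12+7+4 = 23; finish at 23 hours.
Train is on the critical path; changing it to 4 makes that path 20 hours.
The binding chain switches to Ingest→Transform→Index = 12+5+5 = 22; finish 22 hours.
Change in finish: 22 − 23 = -1 hours.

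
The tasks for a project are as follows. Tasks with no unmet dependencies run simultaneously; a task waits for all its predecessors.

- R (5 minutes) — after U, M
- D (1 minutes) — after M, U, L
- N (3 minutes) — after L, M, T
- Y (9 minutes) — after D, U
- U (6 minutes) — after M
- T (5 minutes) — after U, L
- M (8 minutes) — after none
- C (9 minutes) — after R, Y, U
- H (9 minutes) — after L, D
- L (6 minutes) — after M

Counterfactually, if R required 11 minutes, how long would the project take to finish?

34

The binding path is M→L→D→Y→C = 8+6+1+9+9 = 33; finish at 33 minutes.
R has 5 minutes of float (longest path through it is 28).
New critical path: M→U→R→C = 8+6+11+9 = 34 ⇒ 34 minutes.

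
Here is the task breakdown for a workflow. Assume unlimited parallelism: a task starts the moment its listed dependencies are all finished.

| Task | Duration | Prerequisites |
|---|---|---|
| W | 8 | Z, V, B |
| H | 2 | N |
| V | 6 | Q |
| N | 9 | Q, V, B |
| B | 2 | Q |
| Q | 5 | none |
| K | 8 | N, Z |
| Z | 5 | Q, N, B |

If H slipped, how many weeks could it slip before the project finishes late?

The longest chain is Q→V→N→Z→W = 5+6+9+5+8 = 33; overall finish 33 weeks.
H finishes as early as 22 and must finish by 33.
So H can slip 33 − 22 = 11 weeks.

11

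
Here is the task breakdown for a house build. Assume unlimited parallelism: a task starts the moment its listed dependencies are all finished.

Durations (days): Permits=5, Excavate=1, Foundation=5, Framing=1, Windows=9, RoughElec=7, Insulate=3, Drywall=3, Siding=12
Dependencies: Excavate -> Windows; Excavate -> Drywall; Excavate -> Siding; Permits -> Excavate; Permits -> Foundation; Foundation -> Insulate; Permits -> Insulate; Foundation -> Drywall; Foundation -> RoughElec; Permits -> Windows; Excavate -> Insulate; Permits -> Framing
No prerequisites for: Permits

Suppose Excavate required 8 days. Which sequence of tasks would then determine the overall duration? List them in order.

Critical path before the change: Permits→Excavate→Siding = 5+1+12 = 18 giving 18 days.
Since Excavate is critical, the +7 change carries straight to that chain (now 25 days).
The critical path is still Permits→Excavate→Siding; finish is now 25 days.

Permits, Excavate, Siding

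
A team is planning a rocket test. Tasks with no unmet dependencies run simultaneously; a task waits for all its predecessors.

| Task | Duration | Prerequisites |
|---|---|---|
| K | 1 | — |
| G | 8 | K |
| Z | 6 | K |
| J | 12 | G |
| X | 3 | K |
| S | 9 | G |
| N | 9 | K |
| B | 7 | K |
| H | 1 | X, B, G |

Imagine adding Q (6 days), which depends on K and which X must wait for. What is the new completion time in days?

21

Originally the job takes 21 days.
With Q inserted, X now waits for max(K, Q).
New critical path: K→G→J = 1+8+12 = 21 ⇒ 21 days.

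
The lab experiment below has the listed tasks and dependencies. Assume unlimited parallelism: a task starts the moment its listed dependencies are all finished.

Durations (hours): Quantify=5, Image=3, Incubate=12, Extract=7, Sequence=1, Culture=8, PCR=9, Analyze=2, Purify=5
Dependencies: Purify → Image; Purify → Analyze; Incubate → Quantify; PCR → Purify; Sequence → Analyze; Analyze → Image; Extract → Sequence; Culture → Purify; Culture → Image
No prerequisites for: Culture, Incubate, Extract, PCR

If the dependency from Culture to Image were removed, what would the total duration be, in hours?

19

With the dependency in place, PCR→Purify→Analyze→Image = 9+5+2+3 = 19 sets the finish at 19 hours.
Dropping Culture→Image doesn't change Image's earliest start (16); another predecessor still binds.
After: PCR→Purify→Analyze→Image = 9+5+2+3 = 19 → 19 hours.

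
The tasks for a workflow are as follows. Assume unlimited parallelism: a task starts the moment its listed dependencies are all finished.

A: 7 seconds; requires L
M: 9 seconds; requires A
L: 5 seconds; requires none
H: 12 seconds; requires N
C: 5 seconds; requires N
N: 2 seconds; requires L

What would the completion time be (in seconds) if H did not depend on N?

21

With the dependency in place, L→A→M = 5+7+9 = 21 sets the finish at 21 seconds.
Without N→H, H's earliest start moves from 7 to 0.
New critical path: L→A→M = 5+7+9 = 21 ⇒ 21 seconds.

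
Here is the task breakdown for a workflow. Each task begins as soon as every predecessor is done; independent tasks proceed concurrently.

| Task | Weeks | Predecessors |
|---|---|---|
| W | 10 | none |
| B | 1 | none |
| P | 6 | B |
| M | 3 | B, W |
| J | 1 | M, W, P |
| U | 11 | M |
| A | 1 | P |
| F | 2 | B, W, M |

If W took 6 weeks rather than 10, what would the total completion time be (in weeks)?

20

The binding path is W→M→U = 10+3+11 = 24; finish at 24 weeks.
Since W is critical, the -4 change carries straight to that chain (now 20 weeks).
That remains the longest chain; total 20 weeks.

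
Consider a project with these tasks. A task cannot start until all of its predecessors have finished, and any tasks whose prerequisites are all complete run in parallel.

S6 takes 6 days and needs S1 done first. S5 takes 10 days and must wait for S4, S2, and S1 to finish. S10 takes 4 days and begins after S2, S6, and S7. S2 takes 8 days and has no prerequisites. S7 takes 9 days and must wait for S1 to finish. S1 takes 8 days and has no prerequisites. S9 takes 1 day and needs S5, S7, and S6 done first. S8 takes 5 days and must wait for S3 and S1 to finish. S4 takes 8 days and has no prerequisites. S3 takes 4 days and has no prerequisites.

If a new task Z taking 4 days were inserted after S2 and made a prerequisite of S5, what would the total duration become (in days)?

23

Originally the job takes 21 days.
With Z inserted, S5 now waits for max(S4, S2, S1, Z).
New critical path: S2→Z→S5→S9 = 8+4+10+1 = 23 ⇒ 23 days.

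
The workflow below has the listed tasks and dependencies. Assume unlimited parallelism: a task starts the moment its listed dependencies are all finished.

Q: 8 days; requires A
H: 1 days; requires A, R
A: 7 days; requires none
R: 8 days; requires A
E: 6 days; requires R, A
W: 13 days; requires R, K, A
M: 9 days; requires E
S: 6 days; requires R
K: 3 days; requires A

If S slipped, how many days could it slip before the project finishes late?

Critical path: A→R→E→M = 7+8+6+9 = 30, so the finish is 30 days.
The longest chain containing S totals 21 days.
Slack of S = 24 − 15 = 9 days.

9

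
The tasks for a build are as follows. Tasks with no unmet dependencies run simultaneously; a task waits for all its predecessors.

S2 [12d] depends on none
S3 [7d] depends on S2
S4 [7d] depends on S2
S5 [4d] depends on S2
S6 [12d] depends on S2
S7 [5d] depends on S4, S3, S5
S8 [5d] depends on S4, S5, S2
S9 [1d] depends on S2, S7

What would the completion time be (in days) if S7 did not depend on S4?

25

Before: longest chain S2→S3→S7→S9 = 12+7+5+1 = 25, finish 25.
Dropping S4→S7 doesn't change S7's earliest start (19); another predecessor still binds.
The longest chain is now S2→S3→S7→S9 = 12+7+5+1 = 25, so the project takes 25 days.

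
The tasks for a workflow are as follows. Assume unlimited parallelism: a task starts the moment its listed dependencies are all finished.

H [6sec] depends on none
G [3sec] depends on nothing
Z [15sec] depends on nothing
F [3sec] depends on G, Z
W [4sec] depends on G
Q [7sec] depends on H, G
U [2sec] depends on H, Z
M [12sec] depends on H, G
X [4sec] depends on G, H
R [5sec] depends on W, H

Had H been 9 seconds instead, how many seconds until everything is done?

21

Baseline: H→M = 6+12 = 18 → 18 seconds.
H is on the critical path; changing it to 9 makes that path 21 seconds.
The critical path is still H→M; finish is now 21 seconds.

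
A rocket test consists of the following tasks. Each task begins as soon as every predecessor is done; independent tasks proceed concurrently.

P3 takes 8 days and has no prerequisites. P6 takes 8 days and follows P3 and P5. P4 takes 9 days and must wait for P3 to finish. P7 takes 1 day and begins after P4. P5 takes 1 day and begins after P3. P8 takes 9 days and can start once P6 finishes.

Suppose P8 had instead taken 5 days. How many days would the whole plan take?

Actual critical path: P3→P5→P6→P8 = 8+1+8+9 = 26 ⇒ 26 days.
Since P8 is critical, the -4 change carries straight to that chain (now 22 days).
The critical path is still P3→P5→P6→P8; finish is now 22 days.

22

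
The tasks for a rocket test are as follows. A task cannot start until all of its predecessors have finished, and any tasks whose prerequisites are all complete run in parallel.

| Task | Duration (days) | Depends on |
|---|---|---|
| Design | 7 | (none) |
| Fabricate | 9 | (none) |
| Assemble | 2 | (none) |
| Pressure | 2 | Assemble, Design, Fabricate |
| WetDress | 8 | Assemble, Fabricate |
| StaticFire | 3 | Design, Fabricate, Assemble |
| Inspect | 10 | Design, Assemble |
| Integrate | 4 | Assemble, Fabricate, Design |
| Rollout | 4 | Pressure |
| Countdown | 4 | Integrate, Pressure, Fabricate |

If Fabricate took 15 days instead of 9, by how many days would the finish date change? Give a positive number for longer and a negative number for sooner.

As given, the longest chain is Fabricate→WetDress = 9+8 = 17, so the finish is 17 days.
Fabricate is on the critical path; changing it to 15 makes that path 23 days.
That remains the longest chain; total 23 days.
Change in finish: 23 − 17 = +6 days.

6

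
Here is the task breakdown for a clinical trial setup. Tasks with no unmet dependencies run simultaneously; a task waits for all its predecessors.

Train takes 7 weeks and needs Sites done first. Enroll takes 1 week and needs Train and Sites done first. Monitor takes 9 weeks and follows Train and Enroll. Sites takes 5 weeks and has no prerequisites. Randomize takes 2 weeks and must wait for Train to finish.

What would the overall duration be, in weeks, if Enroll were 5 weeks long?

Actual critical path: Sites→Train→Enroll→Monitor = 5+7+1+9 = 22 ⇒ 22 weeks.
Enroll lies on that path, so at 5 weeks the path becomes 26 weeks.
The critical path is still Sites→Train→Enroll→Monitor; finish is now 26 weeks.

26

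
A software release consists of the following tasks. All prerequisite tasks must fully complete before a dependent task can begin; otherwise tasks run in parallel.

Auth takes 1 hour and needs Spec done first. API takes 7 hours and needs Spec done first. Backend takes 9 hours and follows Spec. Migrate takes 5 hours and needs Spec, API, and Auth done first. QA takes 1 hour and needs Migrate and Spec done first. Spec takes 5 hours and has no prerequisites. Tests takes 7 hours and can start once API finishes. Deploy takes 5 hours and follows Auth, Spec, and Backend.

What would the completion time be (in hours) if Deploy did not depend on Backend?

Original critical path: Spec→Backend→Deploy = 5+9+5 = 19 ⇒ 19 hours.
Without Backend→Deploy, Deploy's earliest start moves from 14 to 6.
The longest chain is now Spec→API→Tests = 5+7+7 = 19, so the schedule takes 19 hours.

19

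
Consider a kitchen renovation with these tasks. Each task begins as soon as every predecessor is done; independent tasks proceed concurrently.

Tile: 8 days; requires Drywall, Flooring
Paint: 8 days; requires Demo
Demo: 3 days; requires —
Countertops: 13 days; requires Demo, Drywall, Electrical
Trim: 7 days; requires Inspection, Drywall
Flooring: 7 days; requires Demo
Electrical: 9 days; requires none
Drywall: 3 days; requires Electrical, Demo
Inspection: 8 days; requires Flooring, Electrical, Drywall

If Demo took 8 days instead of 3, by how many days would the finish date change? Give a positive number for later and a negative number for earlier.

As given, the longest chain is Electrical→Drywall→Inspection→Trim = 9+3+8+7 = 27, so the finish is 27 days.
The longest path through Demo is only 25 days, so Demo has float 2.
New critical path: Demo→Flooring→Inspection→Trim = 8+7+8+7 = 30 ⇒ 30 days.
Change in finish: 30 − 27 = +3 days.

3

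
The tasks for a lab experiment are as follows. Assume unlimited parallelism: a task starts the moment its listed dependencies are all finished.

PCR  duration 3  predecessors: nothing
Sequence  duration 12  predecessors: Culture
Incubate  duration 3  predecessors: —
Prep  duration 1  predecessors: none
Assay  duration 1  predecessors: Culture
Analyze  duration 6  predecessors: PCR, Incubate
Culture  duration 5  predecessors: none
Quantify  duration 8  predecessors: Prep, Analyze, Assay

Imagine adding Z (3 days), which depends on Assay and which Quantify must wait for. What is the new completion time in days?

17

Originally the schedule takes 17 days.
With Z inserted, Quantify now waits for max(Prep, Analyze, Assay, Z).
New critical path: Culture→Sequence = 5+12 = 17 ⇒ 17 days.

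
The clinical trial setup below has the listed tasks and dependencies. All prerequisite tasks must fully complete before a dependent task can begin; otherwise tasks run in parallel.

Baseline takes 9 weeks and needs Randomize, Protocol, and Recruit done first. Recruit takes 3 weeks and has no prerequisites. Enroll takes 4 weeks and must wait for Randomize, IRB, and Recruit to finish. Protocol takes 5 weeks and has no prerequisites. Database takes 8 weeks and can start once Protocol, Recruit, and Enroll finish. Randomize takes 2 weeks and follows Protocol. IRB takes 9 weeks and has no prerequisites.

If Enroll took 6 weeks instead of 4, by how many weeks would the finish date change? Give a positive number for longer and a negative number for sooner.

Actual critical path: IRB→Enroll→Database = 9+4+8 = 21 ⇒ 21 weeks.
Since Enroll is critical, the +2 change carries straight to that chain (now 23 weeks).
The critical path is still IRB→Enroll→Database; finish is now 23 weeks.
Change in finish: 23 − 21 = +2 weeks.

2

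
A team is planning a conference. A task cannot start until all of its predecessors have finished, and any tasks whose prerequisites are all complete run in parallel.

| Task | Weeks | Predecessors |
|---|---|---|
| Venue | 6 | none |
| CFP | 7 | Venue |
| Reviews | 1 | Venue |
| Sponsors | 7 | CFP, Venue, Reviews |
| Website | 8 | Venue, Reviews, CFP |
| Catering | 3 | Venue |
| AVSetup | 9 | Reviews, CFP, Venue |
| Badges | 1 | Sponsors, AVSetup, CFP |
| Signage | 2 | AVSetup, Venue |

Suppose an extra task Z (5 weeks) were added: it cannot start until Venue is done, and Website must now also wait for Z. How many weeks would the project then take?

Originally the project takes 24 weeks.
With Z inserted, Website now waits for max(Venue, Reviews, CFP, Z).
New critical path: Venue→CFP→AVSetup→Signage = 6+7+9+2 = 24 ⇒ 24 weeks.

24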